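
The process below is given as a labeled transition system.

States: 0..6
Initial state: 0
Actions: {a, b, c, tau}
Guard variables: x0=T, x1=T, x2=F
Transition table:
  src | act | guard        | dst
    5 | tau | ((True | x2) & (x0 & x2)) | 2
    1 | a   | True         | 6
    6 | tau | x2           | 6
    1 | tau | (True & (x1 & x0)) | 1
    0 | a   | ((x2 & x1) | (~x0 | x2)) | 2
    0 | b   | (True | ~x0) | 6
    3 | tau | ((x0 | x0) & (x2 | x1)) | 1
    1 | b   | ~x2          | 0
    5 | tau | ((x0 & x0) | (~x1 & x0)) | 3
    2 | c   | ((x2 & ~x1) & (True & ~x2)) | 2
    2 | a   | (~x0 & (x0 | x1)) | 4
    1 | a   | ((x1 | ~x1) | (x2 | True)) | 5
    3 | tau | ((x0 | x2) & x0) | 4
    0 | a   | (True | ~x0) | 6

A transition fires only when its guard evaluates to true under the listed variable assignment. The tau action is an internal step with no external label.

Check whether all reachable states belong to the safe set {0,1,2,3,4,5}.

Answer: INVARIANT VIOLATED at state 6

Analysis:
Allowed set {0,1,2,3,4,5}
R = {0,6}
  0: safe
  6: outside
witness against invariant: b → 6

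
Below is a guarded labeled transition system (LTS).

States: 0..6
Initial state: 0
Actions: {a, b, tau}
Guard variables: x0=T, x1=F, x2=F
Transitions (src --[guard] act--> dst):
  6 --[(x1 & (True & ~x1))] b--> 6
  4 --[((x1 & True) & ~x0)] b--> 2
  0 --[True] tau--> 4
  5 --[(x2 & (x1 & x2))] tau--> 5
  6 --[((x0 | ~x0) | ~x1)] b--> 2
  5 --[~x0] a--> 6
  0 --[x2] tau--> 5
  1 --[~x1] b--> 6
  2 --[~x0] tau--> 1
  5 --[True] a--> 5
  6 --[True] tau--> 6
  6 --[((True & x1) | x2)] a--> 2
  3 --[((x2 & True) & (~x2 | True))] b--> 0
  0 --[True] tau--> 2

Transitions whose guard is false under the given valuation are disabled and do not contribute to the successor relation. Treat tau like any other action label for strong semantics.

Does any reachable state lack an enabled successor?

Answer: DEADLOCK at state 2

Analysis:
Reachable = {0,2,4}
  0: tau→2  tau→4  [deg 2]
  2: ∅  [no exit]
  4: ∅  [no exit]
witness 2: tau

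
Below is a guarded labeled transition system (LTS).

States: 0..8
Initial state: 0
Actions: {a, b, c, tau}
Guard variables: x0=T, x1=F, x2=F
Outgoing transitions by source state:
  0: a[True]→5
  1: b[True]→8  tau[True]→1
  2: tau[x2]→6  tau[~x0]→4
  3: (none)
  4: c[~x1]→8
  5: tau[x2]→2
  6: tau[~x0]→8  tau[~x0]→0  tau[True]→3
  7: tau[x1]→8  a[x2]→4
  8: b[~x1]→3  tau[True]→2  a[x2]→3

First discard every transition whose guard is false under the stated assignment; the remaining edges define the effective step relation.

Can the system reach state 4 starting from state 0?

7 transition(s) survive guard evaluation.
L0 = {0}
L1 = {5}  now seen {0,5}
R = {0,5}

Answer: UNREACHABLE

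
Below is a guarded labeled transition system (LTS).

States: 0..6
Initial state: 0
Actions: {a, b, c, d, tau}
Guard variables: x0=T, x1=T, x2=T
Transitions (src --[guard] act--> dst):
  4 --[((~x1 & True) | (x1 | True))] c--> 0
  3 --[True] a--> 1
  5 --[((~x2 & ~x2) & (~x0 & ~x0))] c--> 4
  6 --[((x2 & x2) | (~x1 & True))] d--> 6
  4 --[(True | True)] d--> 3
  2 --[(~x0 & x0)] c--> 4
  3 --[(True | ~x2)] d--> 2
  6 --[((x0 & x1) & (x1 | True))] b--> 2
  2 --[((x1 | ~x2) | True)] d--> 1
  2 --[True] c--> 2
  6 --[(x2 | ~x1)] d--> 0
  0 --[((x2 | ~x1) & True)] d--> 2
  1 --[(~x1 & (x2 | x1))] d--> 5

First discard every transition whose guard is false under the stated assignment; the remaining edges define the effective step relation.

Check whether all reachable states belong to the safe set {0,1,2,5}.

Safe = {0,1,2,5}
Reachable = {0,1,2}
  0: ok
  1: ok
  2: ok

Answer: INVARIANT HOLDS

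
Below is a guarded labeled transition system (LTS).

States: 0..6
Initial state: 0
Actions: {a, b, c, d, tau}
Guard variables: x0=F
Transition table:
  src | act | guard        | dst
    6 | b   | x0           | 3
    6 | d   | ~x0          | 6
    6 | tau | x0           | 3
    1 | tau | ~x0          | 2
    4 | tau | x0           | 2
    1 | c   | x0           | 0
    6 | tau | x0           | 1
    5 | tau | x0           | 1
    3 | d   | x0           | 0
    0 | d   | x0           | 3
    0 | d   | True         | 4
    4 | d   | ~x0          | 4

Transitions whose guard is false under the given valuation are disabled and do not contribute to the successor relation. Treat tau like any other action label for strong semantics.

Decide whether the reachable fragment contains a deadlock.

R = {0,4}
  0: d→4  [1 out]
  4: d→4  [1 out]

Answer: DEADLOCK-FREE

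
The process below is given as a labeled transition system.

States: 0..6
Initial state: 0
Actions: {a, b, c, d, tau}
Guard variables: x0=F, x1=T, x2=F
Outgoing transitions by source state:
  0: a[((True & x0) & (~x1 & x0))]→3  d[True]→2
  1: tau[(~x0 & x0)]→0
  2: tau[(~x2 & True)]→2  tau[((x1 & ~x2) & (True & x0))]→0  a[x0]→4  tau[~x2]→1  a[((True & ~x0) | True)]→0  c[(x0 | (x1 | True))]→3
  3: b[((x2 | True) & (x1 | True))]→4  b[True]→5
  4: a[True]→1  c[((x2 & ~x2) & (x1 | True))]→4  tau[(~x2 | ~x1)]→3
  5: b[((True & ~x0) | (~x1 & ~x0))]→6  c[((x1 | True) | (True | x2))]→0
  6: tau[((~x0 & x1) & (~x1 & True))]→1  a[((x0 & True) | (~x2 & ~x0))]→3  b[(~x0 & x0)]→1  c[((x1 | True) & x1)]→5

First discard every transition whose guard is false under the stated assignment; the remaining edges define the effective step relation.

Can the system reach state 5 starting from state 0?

Answer: REACHABLE

Working:
Guard filter leaves 13 enabled edge(s).
depth 0: {0}
depth 1: {2}  total {0,2}
depth 2: {1,3}  total {0,1,2,3}
depth 3: {4,5}  total {0,1,2,3,4,5}
depth 4: {6}  total {0,1,2,3,4,5,6}
Reachable = {0,1,2,3,4,5,6}
witness 5: d·c·b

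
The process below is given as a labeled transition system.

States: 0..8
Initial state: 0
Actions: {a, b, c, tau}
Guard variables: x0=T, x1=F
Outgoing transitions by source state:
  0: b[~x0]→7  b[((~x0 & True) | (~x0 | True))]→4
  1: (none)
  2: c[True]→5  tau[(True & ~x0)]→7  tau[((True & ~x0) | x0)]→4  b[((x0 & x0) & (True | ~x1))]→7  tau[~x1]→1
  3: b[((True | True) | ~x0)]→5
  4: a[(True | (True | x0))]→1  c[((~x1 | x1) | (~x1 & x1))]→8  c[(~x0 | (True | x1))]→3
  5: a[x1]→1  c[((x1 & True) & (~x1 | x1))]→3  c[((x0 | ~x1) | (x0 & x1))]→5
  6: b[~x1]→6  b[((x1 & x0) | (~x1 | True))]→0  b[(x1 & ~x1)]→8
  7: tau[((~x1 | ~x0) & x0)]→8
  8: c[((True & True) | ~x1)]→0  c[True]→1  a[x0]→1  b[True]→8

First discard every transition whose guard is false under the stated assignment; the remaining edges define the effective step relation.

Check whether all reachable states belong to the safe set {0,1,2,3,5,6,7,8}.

Inv-set: {0,1,2,3,5,6,7,8}
Reach set: {0,1,3,4,5,8}
  0: ✓
  1: ✓
  3: ✓
  4: VIOLATES
  5: ✓
  8: ✓
witness against invariant: b → 4

Answer: INVARIANT VIOLATED at state 4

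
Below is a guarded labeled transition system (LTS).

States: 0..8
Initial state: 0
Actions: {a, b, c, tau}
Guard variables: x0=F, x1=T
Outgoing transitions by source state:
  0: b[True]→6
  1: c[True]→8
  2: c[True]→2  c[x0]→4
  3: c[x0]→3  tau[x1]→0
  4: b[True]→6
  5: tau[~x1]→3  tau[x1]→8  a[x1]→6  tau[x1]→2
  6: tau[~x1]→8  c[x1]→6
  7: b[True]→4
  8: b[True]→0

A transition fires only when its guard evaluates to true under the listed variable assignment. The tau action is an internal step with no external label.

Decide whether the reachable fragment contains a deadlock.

R = {0,6}
  0: b→6  [deg 1]
  6: c→6  [deg 1]

Answer: DEADLOCK-FREE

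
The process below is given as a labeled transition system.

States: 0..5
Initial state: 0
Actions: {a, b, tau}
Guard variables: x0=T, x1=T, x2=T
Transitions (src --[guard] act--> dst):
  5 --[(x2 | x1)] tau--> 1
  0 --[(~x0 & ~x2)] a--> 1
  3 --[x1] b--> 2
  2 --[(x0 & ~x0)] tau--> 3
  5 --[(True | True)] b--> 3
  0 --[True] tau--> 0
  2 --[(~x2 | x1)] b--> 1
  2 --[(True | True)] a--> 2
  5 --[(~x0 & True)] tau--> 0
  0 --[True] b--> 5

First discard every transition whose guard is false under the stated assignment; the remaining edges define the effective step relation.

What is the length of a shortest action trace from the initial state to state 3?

Answer: 2

Trace:
BFS to 3:
  Layer 0: {0}
  Layer 1: {5}
  Layer 2: {1,3}
first hit 3 at d=2 via b·b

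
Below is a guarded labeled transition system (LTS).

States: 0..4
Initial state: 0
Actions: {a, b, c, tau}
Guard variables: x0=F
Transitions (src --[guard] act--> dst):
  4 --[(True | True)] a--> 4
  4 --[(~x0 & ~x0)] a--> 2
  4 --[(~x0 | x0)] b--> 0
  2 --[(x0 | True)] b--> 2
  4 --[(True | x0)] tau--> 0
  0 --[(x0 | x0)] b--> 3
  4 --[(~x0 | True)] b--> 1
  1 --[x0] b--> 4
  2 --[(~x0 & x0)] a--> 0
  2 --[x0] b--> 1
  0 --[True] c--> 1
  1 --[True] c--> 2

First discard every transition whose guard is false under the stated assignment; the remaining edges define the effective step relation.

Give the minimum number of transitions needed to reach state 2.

Layered search for 2:
  Layer 0: {0}
  Layer 1: {1}
  Layer 2: {2}
2 enters at depth 2; path c·c

Answer: 2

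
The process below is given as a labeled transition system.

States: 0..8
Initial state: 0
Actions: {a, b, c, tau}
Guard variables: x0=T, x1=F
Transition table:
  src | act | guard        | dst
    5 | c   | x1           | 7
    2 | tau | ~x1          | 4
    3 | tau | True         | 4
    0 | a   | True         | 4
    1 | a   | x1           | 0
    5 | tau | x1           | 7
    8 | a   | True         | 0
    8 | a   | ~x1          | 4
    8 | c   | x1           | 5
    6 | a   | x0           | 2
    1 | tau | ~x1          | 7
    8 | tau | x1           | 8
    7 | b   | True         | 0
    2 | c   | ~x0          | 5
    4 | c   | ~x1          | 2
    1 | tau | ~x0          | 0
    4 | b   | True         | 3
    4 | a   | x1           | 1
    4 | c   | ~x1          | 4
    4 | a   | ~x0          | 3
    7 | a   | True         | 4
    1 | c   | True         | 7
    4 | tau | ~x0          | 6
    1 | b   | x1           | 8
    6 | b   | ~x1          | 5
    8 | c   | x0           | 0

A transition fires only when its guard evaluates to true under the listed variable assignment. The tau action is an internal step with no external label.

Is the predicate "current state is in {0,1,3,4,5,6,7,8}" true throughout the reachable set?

Allowed set {0,1,3,4,5,6,7,8}
Reach set: {0,2,3,4}
  0: ok
  2: VIOLATES
  3: ok
  4: ok
reach 2 via a·c — violates

Answer: INVARIANT VIOLATED at state 2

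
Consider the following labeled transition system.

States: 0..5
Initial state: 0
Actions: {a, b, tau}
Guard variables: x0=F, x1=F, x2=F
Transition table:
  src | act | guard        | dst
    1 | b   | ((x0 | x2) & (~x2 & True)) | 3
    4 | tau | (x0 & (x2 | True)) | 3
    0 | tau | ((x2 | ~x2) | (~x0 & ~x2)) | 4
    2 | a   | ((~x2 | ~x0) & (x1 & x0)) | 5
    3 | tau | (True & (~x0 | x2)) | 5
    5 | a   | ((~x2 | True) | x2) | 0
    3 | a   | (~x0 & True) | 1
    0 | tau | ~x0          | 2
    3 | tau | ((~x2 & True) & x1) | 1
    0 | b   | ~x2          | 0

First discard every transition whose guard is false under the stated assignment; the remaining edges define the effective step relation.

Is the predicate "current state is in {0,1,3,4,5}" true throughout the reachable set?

Answer: INVARIANT VIOLATED at state 2

Trace:
Safe = {0,1,3,4,5}
R = {0,2,4}
  0: ✓
  2: outside
  4: ✓
witness against invariant: tau → 2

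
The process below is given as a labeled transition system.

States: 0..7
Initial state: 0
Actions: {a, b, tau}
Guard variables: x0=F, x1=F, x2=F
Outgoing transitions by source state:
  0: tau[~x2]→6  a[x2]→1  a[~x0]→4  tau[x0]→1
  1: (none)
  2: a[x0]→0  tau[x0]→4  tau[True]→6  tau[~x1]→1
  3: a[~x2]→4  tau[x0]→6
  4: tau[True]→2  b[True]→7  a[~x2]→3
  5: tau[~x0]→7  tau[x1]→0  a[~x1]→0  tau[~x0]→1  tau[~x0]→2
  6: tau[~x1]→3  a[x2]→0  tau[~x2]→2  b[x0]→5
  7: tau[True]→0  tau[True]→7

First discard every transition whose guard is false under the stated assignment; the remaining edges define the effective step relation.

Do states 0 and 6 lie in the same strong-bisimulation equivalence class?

Bisimulation quotient by refinement:
  round 0: {{0,1,2,3,4,5,6,7}}
  round 1: {{0,5},{1},{2,6,7},{3},{4}}
  round 2: {{0},{1},{2},{3},{4},{5},{6},{7}}
8 equivalence class(es) (converged in 3)
[0]={0}  [6]={6}

Answer: NOT BISIMILAR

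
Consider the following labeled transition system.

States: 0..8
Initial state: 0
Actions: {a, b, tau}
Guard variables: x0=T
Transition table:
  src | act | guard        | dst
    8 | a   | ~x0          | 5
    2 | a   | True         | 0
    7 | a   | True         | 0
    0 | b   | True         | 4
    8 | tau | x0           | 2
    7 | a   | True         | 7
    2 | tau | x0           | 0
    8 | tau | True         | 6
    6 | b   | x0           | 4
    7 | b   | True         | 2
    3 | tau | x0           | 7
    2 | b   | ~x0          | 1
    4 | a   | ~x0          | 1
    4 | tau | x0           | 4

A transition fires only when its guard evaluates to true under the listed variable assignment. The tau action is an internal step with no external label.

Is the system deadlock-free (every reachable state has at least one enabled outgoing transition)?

Reachable = {0,4}
  0: b→4  [1 exit(s)]
  4: tau→4  [1 exit(s)]

Answer: DEADLOCK-FREE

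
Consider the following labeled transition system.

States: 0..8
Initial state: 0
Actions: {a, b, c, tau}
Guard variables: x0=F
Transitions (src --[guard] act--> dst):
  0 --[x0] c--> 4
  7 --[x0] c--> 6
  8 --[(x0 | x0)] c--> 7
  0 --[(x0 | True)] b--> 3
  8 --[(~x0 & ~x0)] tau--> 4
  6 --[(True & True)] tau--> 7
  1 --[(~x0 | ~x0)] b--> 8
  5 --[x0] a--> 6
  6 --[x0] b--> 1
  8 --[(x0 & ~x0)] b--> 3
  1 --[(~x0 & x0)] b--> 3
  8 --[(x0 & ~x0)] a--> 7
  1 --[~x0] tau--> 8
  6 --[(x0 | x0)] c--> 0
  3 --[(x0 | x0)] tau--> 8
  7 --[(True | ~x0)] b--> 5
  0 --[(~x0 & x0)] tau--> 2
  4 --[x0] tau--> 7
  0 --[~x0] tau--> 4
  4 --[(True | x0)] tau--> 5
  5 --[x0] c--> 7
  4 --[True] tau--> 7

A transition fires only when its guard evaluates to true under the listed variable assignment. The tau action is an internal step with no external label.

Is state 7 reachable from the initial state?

9 transition(s) survive guard evaluation.
depth 0: {0}
depth 1: {3,4}  total {0,3,4}
depth 2: {5,7}  total {0,3,4,5,7}
R = {0,3,4,5,7}
Path to 7: tau·tau

Answer: REACHABLE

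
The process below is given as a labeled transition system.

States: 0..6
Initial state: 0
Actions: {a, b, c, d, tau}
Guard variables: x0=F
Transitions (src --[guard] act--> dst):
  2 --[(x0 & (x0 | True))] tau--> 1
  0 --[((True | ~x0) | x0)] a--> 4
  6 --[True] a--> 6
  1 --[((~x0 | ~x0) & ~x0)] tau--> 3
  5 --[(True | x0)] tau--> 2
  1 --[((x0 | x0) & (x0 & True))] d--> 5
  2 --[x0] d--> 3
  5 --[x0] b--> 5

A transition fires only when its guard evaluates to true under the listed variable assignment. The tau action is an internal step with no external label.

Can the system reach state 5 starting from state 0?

Answer: UNREACHABLE

Trace:
4 transition(s) survive guard evaluation.
Layer 0: {0}
Layer 1: {4}  cumulative {0,4}
Reach set: {0,4}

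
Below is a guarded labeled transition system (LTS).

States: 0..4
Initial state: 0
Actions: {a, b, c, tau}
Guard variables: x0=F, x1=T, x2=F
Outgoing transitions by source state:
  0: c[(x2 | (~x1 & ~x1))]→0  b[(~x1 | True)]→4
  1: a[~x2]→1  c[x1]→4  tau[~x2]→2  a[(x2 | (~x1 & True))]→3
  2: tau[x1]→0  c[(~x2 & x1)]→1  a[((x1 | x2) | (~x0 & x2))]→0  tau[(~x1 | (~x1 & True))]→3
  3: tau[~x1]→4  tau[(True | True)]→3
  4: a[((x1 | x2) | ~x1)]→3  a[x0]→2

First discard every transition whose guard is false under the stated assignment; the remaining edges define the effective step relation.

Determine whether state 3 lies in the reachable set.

Answer: REACHABLE

Working:
9 transition(s) survive guard evaluation.
L0 = {0}
L1 = {4}  cumulative {0,4}
L2 = {3}  cumulative {0,3,4}
Reachable = {0,3,4}
trace reaching 3: b·a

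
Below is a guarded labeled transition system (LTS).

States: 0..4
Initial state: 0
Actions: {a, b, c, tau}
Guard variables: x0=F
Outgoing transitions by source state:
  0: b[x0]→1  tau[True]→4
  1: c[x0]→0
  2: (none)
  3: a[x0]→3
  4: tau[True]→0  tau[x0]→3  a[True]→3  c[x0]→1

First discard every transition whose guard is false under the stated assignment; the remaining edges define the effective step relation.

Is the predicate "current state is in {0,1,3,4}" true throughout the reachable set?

Answer: INVARIANT HOLDS

Working:
Allowed set {0,1,3,4}
Reachable = {0,3,4}
  0: ok
  3: ok
  4: ok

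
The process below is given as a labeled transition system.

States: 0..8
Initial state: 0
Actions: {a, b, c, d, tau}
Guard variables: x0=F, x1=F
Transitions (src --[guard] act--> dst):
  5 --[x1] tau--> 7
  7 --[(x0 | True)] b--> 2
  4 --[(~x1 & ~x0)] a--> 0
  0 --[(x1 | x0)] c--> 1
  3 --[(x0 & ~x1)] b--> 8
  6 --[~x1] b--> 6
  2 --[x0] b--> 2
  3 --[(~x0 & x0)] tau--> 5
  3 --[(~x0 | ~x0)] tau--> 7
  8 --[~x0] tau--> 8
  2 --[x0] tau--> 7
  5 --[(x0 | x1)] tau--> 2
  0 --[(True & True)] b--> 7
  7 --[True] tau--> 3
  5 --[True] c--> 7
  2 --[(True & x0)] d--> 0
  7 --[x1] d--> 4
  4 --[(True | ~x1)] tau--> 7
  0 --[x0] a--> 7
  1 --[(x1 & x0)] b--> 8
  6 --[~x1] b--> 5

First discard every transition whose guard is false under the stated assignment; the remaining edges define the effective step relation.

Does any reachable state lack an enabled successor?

Reachable = {0,2,3,7}
  0: b→7  [1 out]
  2: ∅  [deadlock]
  3: tau→7  [1 out]
  7: b→2  tau→3  [2 out]
Path to 2: b·b

Answer: DEADLOCK at state 2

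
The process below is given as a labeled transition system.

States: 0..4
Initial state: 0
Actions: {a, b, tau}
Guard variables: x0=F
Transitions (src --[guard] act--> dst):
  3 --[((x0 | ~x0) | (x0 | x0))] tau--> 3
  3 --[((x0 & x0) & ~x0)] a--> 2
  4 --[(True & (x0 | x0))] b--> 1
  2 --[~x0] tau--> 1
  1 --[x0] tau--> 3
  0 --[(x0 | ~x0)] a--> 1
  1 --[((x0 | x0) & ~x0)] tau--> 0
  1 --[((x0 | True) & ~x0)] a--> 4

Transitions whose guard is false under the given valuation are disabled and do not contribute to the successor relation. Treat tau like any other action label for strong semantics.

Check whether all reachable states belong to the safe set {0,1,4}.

Answer: INVARIANT HOLDS

Analysis:
Allowed set {0,1,4}
Reachable = {0,1,4}
  0: safe
  1: safe
  4: safe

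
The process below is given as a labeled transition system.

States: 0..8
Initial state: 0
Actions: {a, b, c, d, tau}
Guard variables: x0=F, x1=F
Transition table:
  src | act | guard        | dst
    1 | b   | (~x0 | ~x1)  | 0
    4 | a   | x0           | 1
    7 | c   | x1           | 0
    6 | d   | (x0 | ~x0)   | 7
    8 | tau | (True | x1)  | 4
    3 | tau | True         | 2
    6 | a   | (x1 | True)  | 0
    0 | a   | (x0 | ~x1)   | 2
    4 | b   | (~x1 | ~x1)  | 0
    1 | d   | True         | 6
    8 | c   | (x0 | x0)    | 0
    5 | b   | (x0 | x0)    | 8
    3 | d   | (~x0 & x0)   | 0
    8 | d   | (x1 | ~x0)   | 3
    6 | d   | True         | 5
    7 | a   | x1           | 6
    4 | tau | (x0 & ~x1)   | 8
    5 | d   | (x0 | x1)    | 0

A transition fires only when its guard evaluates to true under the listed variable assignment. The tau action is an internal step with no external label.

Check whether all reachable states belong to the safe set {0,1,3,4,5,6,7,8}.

Answer: INVARIANT VIOLATED at state 2

Analysis:
Safe = {0,1,3,4,5,6,7,8}
Reach set: {0,2}
  0: ✓
  2: outside
reach 2 via a — violates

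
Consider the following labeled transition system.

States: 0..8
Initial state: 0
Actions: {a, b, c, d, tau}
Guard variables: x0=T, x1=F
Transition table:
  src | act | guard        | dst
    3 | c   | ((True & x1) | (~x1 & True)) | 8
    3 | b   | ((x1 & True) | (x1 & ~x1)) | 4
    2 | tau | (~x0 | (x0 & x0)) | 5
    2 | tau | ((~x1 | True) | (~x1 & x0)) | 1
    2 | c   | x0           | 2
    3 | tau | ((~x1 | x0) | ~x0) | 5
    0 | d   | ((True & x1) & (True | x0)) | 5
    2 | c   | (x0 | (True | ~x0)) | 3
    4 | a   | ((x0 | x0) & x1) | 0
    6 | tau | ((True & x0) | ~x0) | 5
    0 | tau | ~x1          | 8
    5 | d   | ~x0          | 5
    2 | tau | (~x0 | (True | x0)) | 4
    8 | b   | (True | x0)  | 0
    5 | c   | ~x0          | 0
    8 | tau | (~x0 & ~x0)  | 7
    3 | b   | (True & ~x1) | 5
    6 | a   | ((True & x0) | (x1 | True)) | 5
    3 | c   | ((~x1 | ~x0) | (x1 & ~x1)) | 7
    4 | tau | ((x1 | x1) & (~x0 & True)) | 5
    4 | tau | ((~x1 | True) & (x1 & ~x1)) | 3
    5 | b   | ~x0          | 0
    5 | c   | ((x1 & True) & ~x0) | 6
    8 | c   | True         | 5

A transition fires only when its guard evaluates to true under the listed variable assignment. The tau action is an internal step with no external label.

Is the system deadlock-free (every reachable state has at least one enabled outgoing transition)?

Reach set: {0,5,8}
  0: tau→8  [deg 1]
  5: ∅  [no exit]
  8: b→0  c→5  [deg 2]
Path to 5: tau·c

Answer: DEADLOCK at state 5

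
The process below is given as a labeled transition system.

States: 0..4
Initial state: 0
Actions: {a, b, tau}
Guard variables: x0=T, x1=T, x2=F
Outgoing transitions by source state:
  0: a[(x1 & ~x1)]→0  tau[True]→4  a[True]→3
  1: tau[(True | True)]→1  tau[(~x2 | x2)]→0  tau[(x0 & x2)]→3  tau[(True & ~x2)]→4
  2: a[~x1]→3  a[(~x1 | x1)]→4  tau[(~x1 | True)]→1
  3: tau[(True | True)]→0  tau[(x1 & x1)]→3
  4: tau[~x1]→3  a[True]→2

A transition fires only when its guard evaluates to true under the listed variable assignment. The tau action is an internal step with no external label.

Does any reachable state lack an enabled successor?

Reachable = {0,1,2,3,4}
  0: a→3  tau→4  [2 exit(s)]
  1: tau→0  tau→1  tau→4  [3 exit(s)]
  2: a→4  tau→1  [2 exit(s)]
  3: tau→0  tau→3  [2 exit(s)]
  4: a→2  [1 exit(s)]

Answer: DEADLOCK-FREE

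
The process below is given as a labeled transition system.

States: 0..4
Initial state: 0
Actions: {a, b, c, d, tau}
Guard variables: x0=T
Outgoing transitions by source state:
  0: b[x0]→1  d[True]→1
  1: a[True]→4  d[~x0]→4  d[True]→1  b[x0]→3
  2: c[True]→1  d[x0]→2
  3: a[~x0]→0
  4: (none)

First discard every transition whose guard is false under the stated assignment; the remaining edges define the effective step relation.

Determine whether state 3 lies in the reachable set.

After dropping false guards: 7 live edges.
Layer 0: {0}
Layer 1: {1}  cumulative {0,1}
Layer 2: {3,4}  cumulative {0,1,3,4}
Reach set: {0,1,3,4}
witness 3: b·b

Answer: REACHABLE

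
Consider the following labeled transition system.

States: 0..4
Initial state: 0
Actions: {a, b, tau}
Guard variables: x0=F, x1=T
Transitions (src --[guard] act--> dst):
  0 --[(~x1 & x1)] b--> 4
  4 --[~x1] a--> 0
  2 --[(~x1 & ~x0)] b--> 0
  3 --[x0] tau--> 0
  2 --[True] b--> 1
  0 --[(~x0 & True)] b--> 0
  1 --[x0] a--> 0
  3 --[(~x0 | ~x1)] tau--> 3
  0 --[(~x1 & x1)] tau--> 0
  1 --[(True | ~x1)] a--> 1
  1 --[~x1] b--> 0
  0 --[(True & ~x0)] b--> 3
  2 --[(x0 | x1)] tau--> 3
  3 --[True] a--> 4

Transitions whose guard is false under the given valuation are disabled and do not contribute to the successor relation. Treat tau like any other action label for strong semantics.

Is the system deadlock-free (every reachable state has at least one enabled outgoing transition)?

Reach set: {0,3,4}
  0: b→0  b→3  [2 exit(s)]
  3: a→4  tau→3  [2 exit(s)]
  4: ∅  [deadlock]
Path to 4: b·a

Answer: DEADLOCK at state 4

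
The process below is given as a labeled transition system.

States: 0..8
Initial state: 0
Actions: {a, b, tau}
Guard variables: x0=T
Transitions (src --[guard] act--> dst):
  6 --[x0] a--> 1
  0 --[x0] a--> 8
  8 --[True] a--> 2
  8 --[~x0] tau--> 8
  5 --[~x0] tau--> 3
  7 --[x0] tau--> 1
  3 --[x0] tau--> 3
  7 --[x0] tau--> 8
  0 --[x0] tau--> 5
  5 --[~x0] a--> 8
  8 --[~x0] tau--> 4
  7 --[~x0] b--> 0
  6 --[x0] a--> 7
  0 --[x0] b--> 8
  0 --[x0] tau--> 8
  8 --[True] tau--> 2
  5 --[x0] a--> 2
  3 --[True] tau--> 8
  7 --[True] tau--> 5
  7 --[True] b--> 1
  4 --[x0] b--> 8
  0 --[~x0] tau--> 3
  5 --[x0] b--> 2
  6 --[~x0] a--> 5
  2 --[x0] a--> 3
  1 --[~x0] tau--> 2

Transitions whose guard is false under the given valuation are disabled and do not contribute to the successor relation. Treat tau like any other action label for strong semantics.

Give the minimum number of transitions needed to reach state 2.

BFS to 2:
  depth 0: {0}
  depth 1: {5,8}
  depth 2: {2}
depth(2)=2, e.g. a·a

Answer: 2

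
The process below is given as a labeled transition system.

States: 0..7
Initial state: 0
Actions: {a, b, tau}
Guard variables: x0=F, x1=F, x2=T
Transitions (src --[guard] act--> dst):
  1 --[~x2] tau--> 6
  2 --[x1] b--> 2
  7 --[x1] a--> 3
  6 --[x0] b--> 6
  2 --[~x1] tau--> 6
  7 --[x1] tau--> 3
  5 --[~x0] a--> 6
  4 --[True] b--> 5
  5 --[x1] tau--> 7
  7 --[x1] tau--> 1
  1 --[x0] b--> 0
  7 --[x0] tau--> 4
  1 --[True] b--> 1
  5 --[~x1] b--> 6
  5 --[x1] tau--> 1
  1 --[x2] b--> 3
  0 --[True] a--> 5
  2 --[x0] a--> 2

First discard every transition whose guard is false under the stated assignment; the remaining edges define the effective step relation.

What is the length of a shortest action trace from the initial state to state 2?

Answer: UNREACHABLE

Working:
Layered search for 2:
  L0 = {0}
  L1 = {5}
  L2 = {6}
2 never appears.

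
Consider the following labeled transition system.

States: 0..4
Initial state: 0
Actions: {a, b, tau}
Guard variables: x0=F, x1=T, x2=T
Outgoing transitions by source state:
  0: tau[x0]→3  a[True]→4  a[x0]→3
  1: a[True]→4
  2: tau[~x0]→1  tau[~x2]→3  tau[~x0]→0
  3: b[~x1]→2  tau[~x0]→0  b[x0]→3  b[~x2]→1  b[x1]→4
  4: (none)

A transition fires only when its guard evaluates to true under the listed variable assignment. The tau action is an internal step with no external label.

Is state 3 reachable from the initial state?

After dropping false guards: 6 live edges.
depth 0: {0}
depth 1: {4}  cumulative {0,4}
Reachable = {0,4}

Answer: UNREACHABLE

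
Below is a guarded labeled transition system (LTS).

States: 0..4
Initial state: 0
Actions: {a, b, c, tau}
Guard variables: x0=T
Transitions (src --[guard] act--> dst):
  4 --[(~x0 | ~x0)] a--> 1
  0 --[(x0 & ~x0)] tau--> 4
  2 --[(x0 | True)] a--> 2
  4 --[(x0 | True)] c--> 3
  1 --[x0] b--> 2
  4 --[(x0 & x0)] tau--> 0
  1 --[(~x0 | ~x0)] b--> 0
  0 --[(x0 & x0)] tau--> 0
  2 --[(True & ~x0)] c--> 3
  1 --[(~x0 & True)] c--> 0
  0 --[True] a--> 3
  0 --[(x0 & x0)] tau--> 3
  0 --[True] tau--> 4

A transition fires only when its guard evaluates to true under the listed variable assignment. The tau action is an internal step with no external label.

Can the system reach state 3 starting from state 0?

Answer: REACHABLE

Working:
After dropping false guards: 8 live edges.
depth 0: {0}
depth 1: {3,4}  now seen {0,3,4}
Reach set: {0,3,4}
Path to 3: tau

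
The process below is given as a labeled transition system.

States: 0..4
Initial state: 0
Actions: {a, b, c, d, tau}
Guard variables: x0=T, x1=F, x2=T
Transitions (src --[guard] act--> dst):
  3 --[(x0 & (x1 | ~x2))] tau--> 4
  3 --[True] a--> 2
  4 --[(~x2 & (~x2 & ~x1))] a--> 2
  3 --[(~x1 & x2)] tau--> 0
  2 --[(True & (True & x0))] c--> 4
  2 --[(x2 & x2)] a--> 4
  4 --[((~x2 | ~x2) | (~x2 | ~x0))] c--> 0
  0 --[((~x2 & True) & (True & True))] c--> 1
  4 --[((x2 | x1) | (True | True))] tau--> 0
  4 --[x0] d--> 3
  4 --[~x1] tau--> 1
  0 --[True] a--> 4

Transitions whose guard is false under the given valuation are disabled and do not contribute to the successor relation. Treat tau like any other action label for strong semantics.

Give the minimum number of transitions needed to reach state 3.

Answer: 2

Working:
BFS to 3:
  L0 = {0}
  L1 = {4}
  L2 = {1,3}
3 enters at depth 2; path a·d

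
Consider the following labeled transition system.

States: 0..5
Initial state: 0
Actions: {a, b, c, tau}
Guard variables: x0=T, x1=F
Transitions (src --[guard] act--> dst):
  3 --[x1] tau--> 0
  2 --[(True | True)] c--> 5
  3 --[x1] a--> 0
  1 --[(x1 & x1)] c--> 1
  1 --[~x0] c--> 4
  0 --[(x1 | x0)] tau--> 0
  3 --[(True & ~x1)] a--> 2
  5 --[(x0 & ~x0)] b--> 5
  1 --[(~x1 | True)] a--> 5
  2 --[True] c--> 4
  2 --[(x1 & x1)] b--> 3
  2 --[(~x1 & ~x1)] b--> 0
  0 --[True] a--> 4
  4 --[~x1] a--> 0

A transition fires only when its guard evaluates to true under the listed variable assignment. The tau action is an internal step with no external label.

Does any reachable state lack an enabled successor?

Answer: DEADLOCK-FREE

Trace:
Reachable = {0,4}
  0: a→4  tau→0  [deg 2]
  4: a→0  [deg 1]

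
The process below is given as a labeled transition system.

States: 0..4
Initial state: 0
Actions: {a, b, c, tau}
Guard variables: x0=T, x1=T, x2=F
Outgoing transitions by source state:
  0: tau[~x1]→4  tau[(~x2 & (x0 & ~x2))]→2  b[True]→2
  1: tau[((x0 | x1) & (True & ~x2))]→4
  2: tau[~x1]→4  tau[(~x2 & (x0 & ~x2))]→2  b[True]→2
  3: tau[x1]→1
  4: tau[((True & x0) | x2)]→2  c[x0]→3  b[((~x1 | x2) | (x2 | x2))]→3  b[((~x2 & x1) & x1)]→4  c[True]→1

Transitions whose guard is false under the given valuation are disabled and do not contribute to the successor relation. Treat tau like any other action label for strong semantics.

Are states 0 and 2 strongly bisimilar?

Refine partition for ~:
  P[0] = {{0,1,2,3,4}}
  P[1] = {{0,2},{1,3},{4}}
  P[2] = {{0,2},{1},{3},{4}}
4 equivalence class(es) (converged in 3)
[0]={0,2}  [2]={0,2}

Answer: BISIMILAR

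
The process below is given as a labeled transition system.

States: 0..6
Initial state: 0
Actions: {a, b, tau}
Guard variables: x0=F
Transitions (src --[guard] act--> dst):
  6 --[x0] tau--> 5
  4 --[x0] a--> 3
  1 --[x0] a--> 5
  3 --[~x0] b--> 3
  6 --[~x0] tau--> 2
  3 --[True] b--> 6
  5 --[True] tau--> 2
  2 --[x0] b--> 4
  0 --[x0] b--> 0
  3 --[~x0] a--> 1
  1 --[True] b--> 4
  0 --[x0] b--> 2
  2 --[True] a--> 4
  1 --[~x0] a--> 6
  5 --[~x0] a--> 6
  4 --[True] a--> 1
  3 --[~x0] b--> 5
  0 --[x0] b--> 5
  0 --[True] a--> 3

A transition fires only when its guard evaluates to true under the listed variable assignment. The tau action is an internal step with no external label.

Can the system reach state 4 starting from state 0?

Guard filter leaves 12 enabled edge(s).
Layer 0: {0}
Layer 1: {3}  now seen {0,3}
Layer 2: {1,5,6}  now seen {0,1,3,5,6}
Layer 3: {2,4}  now seen {0,1,2,3,4,5,6}
R = {0,1,2,3,4,5,6}
witness 4: a·a·b

Answer: REACHABLE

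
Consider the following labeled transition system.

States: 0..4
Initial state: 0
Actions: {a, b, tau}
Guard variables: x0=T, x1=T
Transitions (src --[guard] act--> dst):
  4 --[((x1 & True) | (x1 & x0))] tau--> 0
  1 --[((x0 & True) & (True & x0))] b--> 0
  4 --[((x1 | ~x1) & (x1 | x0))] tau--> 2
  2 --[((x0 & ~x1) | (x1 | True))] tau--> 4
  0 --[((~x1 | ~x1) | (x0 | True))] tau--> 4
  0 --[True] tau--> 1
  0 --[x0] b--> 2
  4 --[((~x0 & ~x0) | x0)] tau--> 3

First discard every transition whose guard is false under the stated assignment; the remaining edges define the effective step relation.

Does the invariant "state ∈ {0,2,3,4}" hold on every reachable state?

Allowed set {0,2,3,4}
R = {0,1,2,3,4}
  0: ✓
  1: ✗ unsafe
  2: ✓
  3: ✓
  4: ✓
witness against invariant: tau → 1

Answer: INVARIANT VIOLATED at state 1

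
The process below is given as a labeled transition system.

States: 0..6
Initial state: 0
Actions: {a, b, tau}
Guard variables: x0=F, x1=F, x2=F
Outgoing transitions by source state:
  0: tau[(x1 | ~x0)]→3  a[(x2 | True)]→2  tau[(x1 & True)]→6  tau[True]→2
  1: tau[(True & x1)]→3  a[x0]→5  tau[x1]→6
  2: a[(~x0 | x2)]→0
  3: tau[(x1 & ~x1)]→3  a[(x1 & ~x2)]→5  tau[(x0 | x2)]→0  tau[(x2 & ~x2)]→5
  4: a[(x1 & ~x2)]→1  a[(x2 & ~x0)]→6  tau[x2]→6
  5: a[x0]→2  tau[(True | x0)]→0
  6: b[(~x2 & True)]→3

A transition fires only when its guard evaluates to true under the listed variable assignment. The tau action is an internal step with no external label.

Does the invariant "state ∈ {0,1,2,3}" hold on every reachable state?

Answer: INVARIANT HOLDS

Working:
Allowed set {0,1,2,3}
Reach set: {0,2,3}
  0: ✓
  2: ✓
  3: ✓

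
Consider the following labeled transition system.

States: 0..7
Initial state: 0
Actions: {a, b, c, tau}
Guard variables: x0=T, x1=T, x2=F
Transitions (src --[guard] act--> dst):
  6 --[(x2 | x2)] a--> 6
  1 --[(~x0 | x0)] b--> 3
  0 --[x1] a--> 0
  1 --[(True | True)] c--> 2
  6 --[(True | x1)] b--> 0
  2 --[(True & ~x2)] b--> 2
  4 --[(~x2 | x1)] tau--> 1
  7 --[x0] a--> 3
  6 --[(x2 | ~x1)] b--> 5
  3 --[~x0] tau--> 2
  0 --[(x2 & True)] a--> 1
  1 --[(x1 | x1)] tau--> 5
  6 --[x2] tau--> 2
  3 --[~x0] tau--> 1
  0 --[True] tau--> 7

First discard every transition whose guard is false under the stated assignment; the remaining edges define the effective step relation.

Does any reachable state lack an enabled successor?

Reach set: {0,3,7}
  0: a→0  tau→7  [2 exit(s)]
  3: ∅  [STUCK]
  7: a→3  [1 exit(s)]
witness 3: tau·a

Answer: DEADLOCK at state 3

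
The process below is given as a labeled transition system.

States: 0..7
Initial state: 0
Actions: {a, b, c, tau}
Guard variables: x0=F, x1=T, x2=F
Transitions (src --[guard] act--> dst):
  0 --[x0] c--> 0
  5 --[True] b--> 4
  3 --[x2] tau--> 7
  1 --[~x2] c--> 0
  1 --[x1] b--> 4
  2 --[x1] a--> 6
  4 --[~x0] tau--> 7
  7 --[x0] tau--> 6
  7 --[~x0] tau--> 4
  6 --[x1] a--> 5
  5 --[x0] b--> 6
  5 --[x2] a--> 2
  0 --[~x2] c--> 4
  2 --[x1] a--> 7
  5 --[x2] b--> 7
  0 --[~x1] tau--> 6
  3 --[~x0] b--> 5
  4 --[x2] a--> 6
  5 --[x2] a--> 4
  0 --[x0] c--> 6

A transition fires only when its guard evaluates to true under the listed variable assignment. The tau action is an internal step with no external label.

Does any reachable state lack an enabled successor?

Answer: DEADLOCK-FREE

Working:
R = {0,4,7}
  0: c→4  [1 exit(s)]
  4: tau→7  [1 exit(s)]
  7: tau→4  [1 exit(s)]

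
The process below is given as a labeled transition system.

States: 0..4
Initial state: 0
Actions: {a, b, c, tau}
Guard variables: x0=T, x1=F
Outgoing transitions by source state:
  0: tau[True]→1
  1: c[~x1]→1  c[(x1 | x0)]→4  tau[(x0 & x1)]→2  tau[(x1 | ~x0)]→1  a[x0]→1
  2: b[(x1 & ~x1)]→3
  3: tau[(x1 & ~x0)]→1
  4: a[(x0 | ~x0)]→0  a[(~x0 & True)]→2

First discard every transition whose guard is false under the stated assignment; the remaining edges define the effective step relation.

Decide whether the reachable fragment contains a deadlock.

R = {0,1,4}
  0: tau→1  [1 exit(s)]
  1: a→1  c→1  c→4  [3 exit(s)]
  4: a→0  [1 exit(s)]

Answer: DEADLOCK-FREE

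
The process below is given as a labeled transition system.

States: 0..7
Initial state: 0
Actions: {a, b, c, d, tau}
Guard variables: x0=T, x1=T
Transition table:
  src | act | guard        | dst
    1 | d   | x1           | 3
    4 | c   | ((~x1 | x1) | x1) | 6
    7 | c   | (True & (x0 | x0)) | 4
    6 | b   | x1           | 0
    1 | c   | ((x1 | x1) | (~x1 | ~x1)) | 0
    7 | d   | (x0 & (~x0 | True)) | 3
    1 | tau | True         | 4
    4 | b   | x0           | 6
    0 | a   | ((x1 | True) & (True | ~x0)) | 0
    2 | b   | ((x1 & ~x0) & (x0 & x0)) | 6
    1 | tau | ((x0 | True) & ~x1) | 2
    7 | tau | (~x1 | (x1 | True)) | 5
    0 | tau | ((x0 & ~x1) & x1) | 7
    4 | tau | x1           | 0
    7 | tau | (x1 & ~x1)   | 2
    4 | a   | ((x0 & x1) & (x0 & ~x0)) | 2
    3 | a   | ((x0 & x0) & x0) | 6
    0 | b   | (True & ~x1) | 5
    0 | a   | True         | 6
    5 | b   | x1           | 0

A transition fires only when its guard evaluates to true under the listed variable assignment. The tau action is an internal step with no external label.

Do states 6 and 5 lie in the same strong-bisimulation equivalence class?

Bisimulation quotient by refinement:
  round 0: {{0,1,2,3,4,5,6,7}}
  round 1: {{0,3},{1,7},{2},{4},{5,6}}
  round 2: {{0},{1},{2},{3},{4},{5,6},{7}}
stable after 3 split(s): 7 block(s)
6∈{5,6}, 5∈{5,6}

Answer: BISIMILAR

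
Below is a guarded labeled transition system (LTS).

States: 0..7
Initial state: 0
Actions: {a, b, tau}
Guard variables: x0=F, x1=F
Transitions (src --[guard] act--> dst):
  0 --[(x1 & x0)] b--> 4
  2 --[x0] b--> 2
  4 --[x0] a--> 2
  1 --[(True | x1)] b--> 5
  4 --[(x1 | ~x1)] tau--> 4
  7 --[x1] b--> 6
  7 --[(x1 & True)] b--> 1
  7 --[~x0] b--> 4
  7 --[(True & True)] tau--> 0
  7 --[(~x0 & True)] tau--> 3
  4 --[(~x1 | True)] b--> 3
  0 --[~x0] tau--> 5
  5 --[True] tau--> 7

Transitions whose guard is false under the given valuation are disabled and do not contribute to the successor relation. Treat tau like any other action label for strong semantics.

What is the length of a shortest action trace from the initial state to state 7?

Answer: 2

Trace:
BFS to 7:
  depth 0: {0}
  depth 1: {5}
  depth 2: {7}
7 enters at depth 2; path tau·tau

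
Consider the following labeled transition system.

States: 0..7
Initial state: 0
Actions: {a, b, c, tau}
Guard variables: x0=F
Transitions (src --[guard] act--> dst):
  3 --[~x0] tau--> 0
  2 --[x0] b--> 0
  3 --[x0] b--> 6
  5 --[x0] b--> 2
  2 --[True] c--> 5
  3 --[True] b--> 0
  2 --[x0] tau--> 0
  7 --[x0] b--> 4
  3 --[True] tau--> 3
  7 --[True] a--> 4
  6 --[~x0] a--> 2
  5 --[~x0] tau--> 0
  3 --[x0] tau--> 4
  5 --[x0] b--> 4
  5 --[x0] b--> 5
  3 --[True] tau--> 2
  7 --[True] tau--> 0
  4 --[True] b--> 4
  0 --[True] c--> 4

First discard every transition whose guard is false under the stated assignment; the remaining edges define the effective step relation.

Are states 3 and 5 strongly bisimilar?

Compute ~ classes (split until stable):
  P[0] = {{0,1,2,3,4,5,6,7}}
  P[1] = {{0,2},{1},{3},{4},{5},{6},{7}}
  P[2] = {{0},{1},{2},{3},{4},{5},{6},{7}}
8 equivalence class(es) (converged in 3)
3∈{3}, 5∈{5}

Answer: NOT BISIMILAR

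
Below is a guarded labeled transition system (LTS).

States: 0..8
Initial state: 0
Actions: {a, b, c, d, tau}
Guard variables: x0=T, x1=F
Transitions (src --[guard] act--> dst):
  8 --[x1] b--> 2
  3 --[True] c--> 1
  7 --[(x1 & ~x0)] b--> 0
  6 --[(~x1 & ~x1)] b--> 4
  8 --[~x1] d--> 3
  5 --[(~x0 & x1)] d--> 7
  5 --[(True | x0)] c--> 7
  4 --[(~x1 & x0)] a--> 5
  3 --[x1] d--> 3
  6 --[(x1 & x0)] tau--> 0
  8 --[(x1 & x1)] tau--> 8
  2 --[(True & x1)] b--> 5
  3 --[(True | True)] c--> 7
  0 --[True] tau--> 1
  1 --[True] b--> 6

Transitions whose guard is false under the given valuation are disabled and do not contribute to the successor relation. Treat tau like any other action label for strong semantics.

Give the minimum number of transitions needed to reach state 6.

Answer: 2

Working:
Layered search for 6:
  L0 = {0}
  L1 = {1}
  L2 = {6}
6 enters at depth 2; path tau·b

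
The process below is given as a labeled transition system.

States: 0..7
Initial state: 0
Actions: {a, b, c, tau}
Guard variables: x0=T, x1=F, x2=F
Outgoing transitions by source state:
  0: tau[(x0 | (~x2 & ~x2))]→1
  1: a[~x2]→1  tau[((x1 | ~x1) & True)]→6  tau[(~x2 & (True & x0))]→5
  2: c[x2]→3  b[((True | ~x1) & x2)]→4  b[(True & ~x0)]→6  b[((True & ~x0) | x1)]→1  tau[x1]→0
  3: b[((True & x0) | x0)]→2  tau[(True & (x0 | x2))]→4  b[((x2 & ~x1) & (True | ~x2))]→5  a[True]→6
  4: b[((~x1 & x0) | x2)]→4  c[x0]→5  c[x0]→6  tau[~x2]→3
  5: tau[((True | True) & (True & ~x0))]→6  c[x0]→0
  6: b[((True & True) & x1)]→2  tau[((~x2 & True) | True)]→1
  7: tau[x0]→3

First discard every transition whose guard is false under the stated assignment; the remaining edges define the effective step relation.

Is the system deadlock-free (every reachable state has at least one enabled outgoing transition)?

Reachable = {0,1,5,6}
  0: tau→1  [1 out]
  1: a→1  tau→5  tau→6  [3 out]
  5: c→0  [1 out]
  6: tau→1  [1 out]

Answer: DEADLOCK-FREE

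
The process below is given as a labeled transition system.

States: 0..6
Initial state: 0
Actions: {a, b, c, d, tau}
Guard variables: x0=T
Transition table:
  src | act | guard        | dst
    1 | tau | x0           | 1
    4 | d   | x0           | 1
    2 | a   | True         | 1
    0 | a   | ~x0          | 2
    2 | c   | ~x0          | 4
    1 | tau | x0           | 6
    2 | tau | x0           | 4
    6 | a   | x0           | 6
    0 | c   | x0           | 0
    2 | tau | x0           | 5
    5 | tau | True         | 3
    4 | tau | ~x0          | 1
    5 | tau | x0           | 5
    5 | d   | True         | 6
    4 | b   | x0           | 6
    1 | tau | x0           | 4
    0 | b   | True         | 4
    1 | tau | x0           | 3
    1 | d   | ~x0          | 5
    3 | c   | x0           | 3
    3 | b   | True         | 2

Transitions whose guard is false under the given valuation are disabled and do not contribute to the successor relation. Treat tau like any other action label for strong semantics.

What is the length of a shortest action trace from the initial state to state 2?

Answer: 4

Working:
Breadth-first toward 2:
  Layer 0: {0}
  Layer 1: {4}
  Layer 2: {1,6}
  Layer 3: {3}
  Layer 4: {2}
2 enters at depth 4; path b·d·tau·b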